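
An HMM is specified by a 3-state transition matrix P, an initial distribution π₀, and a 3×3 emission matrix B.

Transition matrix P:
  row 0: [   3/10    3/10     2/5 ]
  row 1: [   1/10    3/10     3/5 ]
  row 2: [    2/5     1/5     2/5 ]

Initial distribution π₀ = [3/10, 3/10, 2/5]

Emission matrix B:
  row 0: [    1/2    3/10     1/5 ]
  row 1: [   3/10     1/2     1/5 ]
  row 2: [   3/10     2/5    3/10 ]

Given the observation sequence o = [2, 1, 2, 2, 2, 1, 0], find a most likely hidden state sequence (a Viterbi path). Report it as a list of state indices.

t=0: δ = [6.000e-02, 6.000e-02, 1.200e-01]  (obs o_0=2)
t=1: δ = [1.440e-02, 1.200e-02, 1.920e-02]  ψ = [2, 2, 2]  (obs o_1=1)
t=2: δ = [1.536e-03, 8.640e-04, 2.304e-03]  ψ = [2, 0, 2]  (obs o_2=2)
t=3: δ = [1.843e-04, 9.216e-05, 2.765e-04]  ψ = [2, 0, 2]  (obs o_3=2)
t=4: δ = [2.212e-05, 1.106e-05, 3.318e-05]  ψ = [2, 0, 2]  (obs o_4=2)
t=5: δ = [3.981e-06, 3.318e-06, 5.308e-06]  ψ = [2, 0, 2]  (obs o_5=1)
t=6: δ = [1.062e-06, 3.583e-07, 6.370e-07]  ψ = [2, 0, 2]  (obs o_6=0)
backtrack: best end state = 0; path = [2, 2, 2, 2, 2, 2, 0]

path = [2, 2, 2, 2, 2, 2, 0]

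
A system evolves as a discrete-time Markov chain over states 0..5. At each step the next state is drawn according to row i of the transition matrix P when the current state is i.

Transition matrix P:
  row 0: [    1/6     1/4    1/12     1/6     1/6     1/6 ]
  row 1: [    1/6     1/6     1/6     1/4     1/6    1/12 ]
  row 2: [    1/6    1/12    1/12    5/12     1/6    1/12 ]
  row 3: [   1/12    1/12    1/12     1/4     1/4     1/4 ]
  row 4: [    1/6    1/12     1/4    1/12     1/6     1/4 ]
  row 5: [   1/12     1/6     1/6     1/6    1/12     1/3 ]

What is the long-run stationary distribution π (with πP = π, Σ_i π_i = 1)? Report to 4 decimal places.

Balance equations π_j = Σ_i π_i·P[i][j]:
  π_0 = 1/6·π_0 + 1/6·π_1 + 1/6·π_2 + 1/12·π_3 + 1/6·π_4 + 1/12·π_5
  π_1 = 1/4·π_0 + 1/6·π_1 + 1/12·π_2 + 1/12·π_3 + 1/12·π_4 + 1/6·π_5
  π_2 = 1/12·π_0 + 1/6·π_1 + 1/12·π_2 + 1/12·π_3 + 1/4·π_4 + 1/6·π_5
  π_3 = 1/6·π_0 + 1/4·π_1 + 5/12·π_2 + 1/4·π_3 + 1/12·π_4 + 1/6·π_5
  π_4 = 1/6·π_0 + 1/6·π_1 + 1/6·π_2 + 1/4·π_3 + 1/6·π_4 + 1/12·π_5
  normalize: π_0 + π_1 + π_2 + π_3 + π_4 + π_5 = 1
Solving the linear system gives exactly π = [7021/53595, 7177/53595, 500/3573, 1292/5955, 8959/53595, 754/3573].

π = [0.1310, 0.1339, 0.1399, 0.2170, 0.1672, 0.2110]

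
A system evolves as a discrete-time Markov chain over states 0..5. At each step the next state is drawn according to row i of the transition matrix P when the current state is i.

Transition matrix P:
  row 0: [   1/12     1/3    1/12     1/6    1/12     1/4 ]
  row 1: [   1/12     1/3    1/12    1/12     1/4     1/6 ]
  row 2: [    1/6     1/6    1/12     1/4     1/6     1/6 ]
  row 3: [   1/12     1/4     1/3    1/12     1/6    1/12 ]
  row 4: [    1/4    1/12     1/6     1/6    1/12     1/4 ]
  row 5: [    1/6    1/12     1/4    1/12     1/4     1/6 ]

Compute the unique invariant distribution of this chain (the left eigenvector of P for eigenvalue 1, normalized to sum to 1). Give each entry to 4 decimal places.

Balance equations π_j = Σ_i π_i·P[i][j]:
  π_0 = 1/12·π_0 + 1/12·π_1 + 1/6·π_2 + 1/12·π_3 + 1/4·π_4 + 1/6·π_5
  π_1 = 1/3·π_0 + 1/3·π_1 + 1/6·π_2 + 1/4·π_3 + 1/12·π_4 + 1/12·π_5
  π_2 = 1/12·π_0 + 1/12·π_1 + 1/12·π_2 + 1/3·π_3 + 1/6·π_4 + 1/4·π_5
  π_3 = 1/6·π_0 + 1/12·π_1 + 1/4·π_2 + 1/12·π_3 + 1/6·π_4 + 1/12·π_5
  π_4 = 1/12·π_0 + 1/4·π_1 + 1/6·π_2 + 1/6·π_3 + 1/12·π_4 + 1/4·π_5
  normalize: π_0 + π_1 + π_2 + π_3 + π_4 + π_5 = 1
Solving the linear system gives exactly π = [13537/96165, 19846/96165, 1732/10685, 875/6411, 16622/96165, 17447/96165].

π = [0.1408, 0.2064, 0.1621, 0.1365, 0.1728, 0.1814]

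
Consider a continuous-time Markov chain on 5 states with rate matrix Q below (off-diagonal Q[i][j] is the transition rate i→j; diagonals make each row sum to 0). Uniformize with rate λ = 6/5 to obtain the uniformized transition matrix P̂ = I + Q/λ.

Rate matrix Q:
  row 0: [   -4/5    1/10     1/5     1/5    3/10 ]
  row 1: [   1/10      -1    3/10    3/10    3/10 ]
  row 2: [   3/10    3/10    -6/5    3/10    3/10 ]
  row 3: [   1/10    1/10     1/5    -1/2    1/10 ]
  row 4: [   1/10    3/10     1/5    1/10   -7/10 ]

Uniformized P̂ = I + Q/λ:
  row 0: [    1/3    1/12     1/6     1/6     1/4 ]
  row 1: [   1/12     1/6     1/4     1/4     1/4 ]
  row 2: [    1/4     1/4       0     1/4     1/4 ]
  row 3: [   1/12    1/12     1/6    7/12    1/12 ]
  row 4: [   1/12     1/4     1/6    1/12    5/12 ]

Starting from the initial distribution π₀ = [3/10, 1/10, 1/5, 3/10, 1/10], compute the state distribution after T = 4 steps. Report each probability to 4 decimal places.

t=0: π = [0.3000, 0.1000, 0.2000, 0.3000, 0.1000]
t=1: π = [0.1917, 0.1417, 0.1417, 0.3083, 0.2167]
t=2: π = [0.1549, 0.1549, 0.1549, 0.3007, 0.2347]
t=3: π = [0.1479, 0.1612, 0.1538, 0.2982, 0.2390]
t=4: π = [0.1459, 0.1622, 0.1545, 0.2972, 0.2401]

π = [0.1459, 0.1622, 0.1545, 0.2972, 0.2401]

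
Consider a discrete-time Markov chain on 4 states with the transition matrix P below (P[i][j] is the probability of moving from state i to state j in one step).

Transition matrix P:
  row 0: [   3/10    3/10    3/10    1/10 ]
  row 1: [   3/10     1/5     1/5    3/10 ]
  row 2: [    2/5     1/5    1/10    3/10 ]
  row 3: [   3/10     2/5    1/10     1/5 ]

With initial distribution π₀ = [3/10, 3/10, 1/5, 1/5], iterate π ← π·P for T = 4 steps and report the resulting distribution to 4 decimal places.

π = [0.3191, 0.2749, 0.1913, 0.2147]

t=0: π = [0.3000, 0.3000, 0.2000, 0.2000]
t=1: π = [0.3200, 0.2700, 0.1900, 0.2200]
t=2: π = [0.3190, 0.2760, 0.1910, 0.2140]
t=3: π = [0.3191, 0.2747, 0.1914, 0.2148]
t=4: π = [0.3191, 0.2749, 0.1913, 0.2147]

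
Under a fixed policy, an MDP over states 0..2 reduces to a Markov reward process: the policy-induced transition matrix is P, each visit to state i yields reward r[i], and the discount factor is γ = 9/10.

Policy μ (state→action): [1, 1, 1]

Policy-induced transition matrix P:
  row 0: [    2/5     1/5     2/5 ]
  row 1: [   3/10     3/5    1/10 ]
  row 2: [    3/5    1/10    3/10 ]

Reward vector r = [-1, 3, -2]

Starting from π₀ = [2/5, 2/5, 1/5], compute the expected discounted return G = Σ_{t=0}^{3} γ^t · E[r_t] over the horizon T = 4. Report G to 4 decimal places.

t=0: π = [0.4000, 0.4000, 0.2000], E[r] = 0.4000, γ^t·E[r] = 0.400000, running G = 0.400000
t=1: π = [0.4000, 0.3400, 0.2600], E[r] = 0.1000, γ^t·E[r] = 0.090000, running G = 0.490000
t=2: π = [0.4180, 0.3100, 0.2720], E[r] = -0.0320, γ^t·E[r] = -0.025920, running G = 0.464080
t=3: π = [0.4234, 0.2968, 0.2798], E[r] = -0.0926, γ^t·E[r] = -0.067505, running G = 0.396575

G = 0.3966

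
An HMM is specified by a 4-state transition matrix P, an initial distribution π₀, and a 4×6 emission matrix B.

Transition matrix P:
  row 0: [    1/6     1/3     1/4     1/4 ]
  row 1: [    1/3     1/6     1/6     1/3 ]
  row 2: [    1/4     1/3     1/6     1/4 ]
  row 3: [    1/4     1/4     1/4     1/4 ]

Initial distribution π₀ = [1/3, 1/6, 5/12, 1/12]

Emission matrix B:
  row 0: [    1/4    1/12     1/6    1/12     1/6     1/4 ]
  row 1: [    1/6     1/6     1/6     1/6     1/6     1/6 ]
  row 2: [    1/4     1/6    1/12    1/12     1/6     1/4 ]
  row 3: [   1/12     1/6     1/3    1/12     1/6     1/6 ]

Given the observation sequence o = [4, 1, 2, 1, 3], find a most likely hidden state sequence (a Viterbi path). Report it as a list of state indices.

t=0: δ = [5.556e-02, 2.778e-02, 6.944e-02, 1.389e-02]  (obs o_0=4)
t=1: δ = [1.447e-03, 3.858e-03, 2.315e-03, 2.894e-03]  ψ = [2, 2, 0, 2]  (obs o_1=1)
t=2: δ = [2.143e-04, 1.286e-04, 6.028e-05, 4.287e-04]  ψ = [1, 2, 3, 1]  (obs o_2=2)
t=3: δ = [8.931e-06, 1.786e-05, 1.786e-05, 1.786e-05]  ψ = [3, 3, 3, 3]  (obs o_3=1)
t=4: δ = [4.961e-07, 9.923e-07, 3.721e-07, 4.961e-07]  ψ = [1, 2, 3, 1]  (obs o_4=3)
backtrack: best end state = 1; path = [2, 1, 3, 2, 1]

path = [2, 1, 3, 2, 1]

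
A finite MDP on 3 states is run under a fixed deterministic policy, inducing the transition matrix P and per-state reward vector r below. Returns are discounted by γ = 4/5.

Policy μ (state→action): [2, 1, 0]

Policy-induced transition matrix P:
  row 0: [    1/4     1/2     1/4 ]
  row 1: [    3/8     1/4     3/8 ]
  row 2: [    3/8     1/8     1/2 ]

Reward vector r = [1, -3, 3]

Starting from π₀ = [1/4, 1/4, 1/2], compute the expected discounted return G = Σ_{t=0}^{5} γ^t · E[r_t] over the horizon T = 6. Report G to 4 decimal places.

t=0: π = [0.2500, 0.2500, 0.5000], E[r] = 1.0000, γ^t·E[r] = 1.000000, running G = 1.000000
t=1: π = [0.3438, 0.2500, 0.4063], E[r] = 0.8125, γ^t·E[r] = 0.650000, running G = 1.650000
t=2: π = [0.3320, 0.2852, 0.3828], E[r] = 0.6250, γ^t·E[r] = 0.400000, running G = 2.050000
t=3: π = [0.3335, 0.2852, 0.3813], E[r] = 0.6221, γ^t·E[r] = 0.318500, running G = 2.368500
t=4: π = [0.3333, 0.2857, 0.3810], E[r] = 0.6191, γ^t·E[r] = 0.253600, running G = 2.622100
t=5: π = [0.3333, 0.2857, 0.3810], E[r] = 0.6191, γ^t·E[r] = 0.202865, running G = 2.824965

G = 2.8250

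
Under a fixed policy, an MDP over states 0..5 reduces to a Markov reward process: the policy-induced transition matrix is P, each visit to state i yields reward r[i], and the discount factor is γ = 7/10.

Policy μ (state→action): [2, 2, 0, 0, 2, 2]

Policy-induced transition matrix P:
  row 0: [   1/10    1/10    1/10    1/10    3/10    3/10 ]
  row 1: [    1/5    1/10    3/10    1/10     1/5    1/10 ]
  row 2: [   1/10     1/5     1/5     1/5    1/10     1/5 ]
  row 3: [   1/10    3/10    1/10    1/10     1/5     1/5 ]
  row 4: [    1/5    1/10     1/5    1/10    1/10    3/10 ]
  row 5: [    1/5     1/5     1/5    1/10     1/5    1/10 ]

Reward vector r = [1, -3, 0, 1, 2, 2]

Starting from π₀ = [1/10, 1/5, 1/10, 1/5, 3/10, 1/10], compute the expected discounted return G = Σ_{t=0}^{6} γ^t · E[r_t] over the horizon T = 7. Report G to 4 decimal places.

t=0: π = [0.1000, 0.2000, 0.1000, 0.2000, 0.3000, 0.1000], E[r] = 0.5000, γ^t·E[r] = 0.500000, running G = 0.500000
t=1: π = [0.1600, 0.1600, 0.1900, 0.1100, 0.1700, 0.2100], E[r] = 0.5500, γ^t·E[r] = 0.385000, running G = 0.885000
t=2: π = [0.1540, 0.1620, 0.1890, 0.1190, 0.1800, 0.1960], E[r] = 0.5390, γ^t·E[r] = 0.264110, running G = 1.149110
t=3: π = [0.1538, 0.1623, 0.1889, 0.1189, 0.1785, 0.1976], E[r] = 0.5380, γ^t·E[r] = 0.184534, running G = 1.333644
t=4: π = [0.1538, 0.1624, 0.1890, 0.1189, 0.1786, 0.1972], E[r] = 0.5372, γ^t·E[r] = 0.128982, running G = 1.462626
t=5: π = [0.1538, 0.1624, 0.1890, 0.1189, 0.1786, 0.1973], E[r] = 0.5373, γ^t·E[r] = 0.090311, running G = 1.552937
t=6: π = [0.1538, 0.1624, 0.1890, 0.1189, 0.1786, 0.1973], E[r] = 0.5373, γ^t·E[r] = 0.063215, running G = 1.616152

G = 1.6162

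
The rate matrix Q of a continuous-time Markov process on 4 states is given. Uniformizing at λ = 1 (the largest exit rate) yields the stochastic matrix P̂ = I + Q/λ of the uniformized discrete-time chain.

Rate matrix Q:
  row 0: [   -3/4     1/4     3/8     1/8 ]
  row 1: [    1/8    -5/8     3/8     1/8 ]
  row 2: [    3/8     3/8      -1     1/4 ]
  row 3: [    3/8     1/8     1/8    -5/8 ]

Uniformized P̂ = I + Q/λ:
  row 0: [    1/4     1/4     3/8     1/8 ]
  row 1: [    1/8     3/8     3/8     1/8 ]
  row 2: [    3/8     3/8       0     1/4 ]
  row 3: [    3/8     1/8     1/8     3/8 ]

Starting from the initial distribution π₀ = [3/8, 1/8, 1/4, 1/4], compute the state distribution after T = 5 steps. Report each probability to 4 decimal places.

t=0: π = [0.3750, 0.1250, 0.2500, 0.2500]
t=1: π = [0.2969, 0.2656, 0.2188, 0.2188]
t=2: π = [0.2715, 0.2832, 0.2383, 0.2070]
t=3: π = [0.2703, 0.2893, 0.2339, 0.2065]
t=4: π = [0.2689, 0.2896, 0.2357, 0.2059]
t=5: π = [0.2690, 0.2899, 0.2352, 0.2059]

π = [0.2690, 0.2899, 0.2352, 0.2059]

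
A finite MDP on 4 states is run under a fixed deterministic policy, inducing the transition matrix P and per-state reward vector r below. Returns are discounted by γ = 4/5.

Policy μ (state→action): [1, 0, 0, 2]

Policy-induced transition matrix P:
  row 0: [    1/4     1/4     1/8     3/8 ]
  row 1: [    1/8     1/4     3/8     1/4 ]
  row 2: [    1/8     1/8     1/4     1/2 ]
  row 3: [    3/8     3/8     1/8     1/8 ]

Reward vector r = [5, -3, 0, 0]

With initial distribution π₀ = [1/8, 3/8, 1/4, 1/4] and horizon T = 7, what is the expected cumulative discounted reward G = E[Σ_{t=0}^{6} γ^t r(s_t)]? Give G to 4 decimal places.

G = 0.4816

t=0: π = [0.1250, 0.3750, 0.2500, 0.2500], E[r] = -0.5000, γ^t·E[r] = -0.500000, running G = -0.500000
t=1: π = [0.2031, 0.2500, 0.2500, 0.2969], E[r] = 0.2656, γ^t·E[r] = 0.212500, running G = -0.287500
t=2: π = [0.2246, 0.2559, 0.2188, 0.3008], E[r] = 0.3555, γ^t·E[r] = 0.227500, running G = -0.060000
t=3: π = [0.2283, 0.2603, 0.2163, 0.2952], E[r] = 0.3606, γ^t·E[r] = 0.184625, running G = 0.124625
t=4: π = [0.2273, 0.2599, 0.2171, 0.2957], E[r] = 0.3571, γ^t·E[r] = 0.146250, running G = 0.270875
t=5: π = [0.2273, 0.2598, 0.2171, 0.2957], E[r] = 0.3572, γ^t·E[r] = 0.117061, running G = 0.387936
t=6: π = [0.2273, 0.2598, 0.2171, 0.2957], E[r] = 0.3573, γ^t·E[r] = 0.093655, running G = 0.481591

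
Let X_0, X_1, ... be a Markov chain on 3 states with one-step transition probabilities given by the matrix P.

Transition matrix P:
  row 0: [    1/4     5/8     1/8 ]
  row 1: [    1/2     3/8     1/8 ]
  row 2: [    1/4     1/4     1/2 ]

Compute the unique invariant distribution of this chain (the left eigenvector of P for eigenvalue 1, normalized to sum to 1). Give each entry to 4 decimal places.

Balance equations π_j = Σ_i π_i·P[i][j]:
  π_0 = 1/4·π_0 + 1/2·π_1 + 1/4·π_2
  π_1 = 5/8·π_0 + 3/8·π_1 + 1/4·π_2
  normalize: π_0 + π_1 + π_2 = 1
Solving the linear system gives exactly π = [9/25, 11/25, 1/5].

π = [0.3600, 0.4400, 0.2000]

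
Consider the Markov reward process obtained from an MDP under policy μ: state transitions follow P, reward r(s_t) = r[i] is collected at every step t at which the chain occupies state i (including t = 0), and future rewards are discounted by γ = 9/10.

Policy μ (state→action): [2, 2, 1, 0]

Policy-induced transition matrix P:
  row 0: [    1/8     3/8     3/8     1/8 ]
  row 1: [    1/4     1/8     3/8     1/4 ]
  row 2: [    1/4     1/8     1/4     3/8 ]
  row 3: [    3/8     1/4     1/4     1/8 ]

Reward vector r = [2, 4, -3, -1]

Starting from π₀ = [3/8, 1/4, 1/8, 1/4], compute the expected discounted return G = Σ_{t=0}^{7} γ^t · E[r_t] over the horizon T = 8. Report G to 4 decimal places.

G = 2.1291

t=0: π = [0.3750, 0.2500, 0.1250, 0.2500], E[r] = 1.1250, γ^t·E[r] = 1.125000, running G = 1.125000
t=1: π = [0.2344, 0.2500, 0.3281, 0.1875], E[r] = 0.2969, γ^t·E[r] = 0.267188, running G = 1.392188
t=2: π = [0.2441, 0.2070, 0.3105, 0.2383], E[r] = 0.1465, γ^t·E[r] = 0.118652, running G = 1.510840
t=3: π = [0.2493, 0.2158, 0.3064, 0.2285], E[r] = 0.2141, γ^t·E[r] = 0.156087, running G = 1.666927
t=4: π = [0.2474, 0.2159, 0.3081, 0.2286], E[r] = 0.2054, γ^t·E[r] = 0.134732, running G = 1.801659
t=5: π = [0.2476, 0.2154, 0.3079, 0.2290], E[r] = 0.2042, γ^t·E[r] = 0.120599, running G = 1.922258
t=6: π = [0.2477, 0.2155, 0.3079, 0.2289], E[r] = 0.2049, γ^t·E[r] = 0.108915, running G = 2.031172
t=7: π = [0.2477, 0.2155, 0.3079, 0.2289], E[r] = 0.2048, γ^t·E[r] = 0.097963, running G = 2.129135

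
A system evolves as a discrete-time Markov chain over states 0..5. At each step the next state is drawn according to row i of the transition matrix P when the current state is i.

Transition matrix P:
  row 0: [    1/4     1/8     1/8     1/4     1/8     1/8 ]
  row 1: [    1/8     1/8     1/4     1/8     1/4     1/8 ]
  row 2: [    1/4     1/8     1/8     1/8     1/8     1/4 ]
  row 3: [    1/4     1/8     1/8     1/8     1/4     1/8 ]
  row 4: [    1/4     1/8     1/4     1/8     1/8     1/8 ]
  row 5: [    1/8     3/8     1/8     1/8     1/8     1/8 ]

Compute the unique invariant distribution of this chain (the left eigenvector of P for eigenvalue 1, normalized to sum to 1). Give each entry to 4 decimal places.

Balance equations π_j = Σ_i π_i·P[i][j]:
  π_0 = 1/4·π_0 + 1/8·π_1 + 1/4·π_2 + 1/4·π_3 + 1/4·π_4 + 1/8·π_5
  π_1 = 1/8·π_0 + 1/8·π_1 + 1/8·π_2 + 1/8·π_3 + 1/8·π_4 + 3/8·π_5
  π_2 = 1/8·π_0 + 1/4·π_1 + 1/8·π_2 + 1/8·π_3 + 1/4·π_4 + 1/8·π_5
  π_3 = 1/4·π_0 + 1/8·π_1 + 1/8·π_2 + 1/8·π_3 + 1/8·π_4 + 1/8·π_5
  π_4 = 1/8·π_0 + 1/4·π_1 + 1/8·π_2 + 1/4·π_3 + 1/8·π_4 + 1/8·π_5
  normalize: π_0 + π_1 + π_2 + π_3 + π_4 + π_5 = 1
Solving the linear system gives exactly π = [3945/18643, 6019/37286, 3089/18643, 5647/37286, 6119/37286, 5433/37286].

π = [0.2116, 0.1614, 0.1657, 0.1515, 0.1641, 0.1457]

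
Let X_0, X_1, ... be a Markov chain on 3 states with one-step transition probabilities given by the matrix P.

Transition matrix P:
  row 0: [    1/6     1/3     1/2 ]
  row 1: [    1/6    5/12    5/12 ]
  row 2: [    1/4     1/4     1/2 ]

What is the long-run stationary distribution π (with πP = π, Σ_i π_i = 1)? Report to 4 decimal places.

π = [0.2061, 0.3206, 0.4733]

Balance equations π_j = Σ_i π_i·P[i][j]:
  π_0 = 1/6·π_0 + 1/6·π_1 + 1/4·π_2
  π_1 = 1/3·π_0 + 5/12·π_1 + 1/4·π_2
  normalize: π_0 + π_1 + π_2 = 1
Solving the linear system gives exactly π = [27/131, 42/131, 62/131].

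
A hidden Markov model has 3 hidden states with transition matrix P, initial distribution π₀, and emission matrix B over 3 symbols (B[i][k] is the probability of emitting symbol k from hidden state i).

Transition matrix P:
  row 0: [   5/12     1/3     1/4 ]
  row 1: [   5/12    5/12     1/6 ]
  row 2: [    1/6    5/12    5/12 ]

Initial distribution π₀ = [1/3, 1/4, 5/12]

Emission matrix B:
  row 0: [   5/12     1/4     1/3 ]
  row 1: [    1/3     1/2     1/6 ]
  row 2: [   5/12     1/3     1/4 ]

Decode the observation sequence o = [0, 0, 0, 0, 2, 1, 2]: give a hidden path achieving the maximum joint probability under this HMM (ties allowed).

path = [2, 2, 2, 2, 2, 1, 0]

t=0: δ = [1.389e-01, 8.333e-02, 1.736e-01]  (obs o_0=0)
t=1: δ = [2.411e-02, 2.411e-02, 3.014e-02]  ψ = [0, 2, 2]  (obs o_1=0)
t=2: δ = [4.186e-03, 4.186e-03, 5.233e-03]  ψ = [0, 2, 2]  (obs o_2=0)
t=3: δ = [7.268e-04, 7.268e-04, 9.085e-04]  ψ = [0, 2, 2]  (obs o_3=0)
t=4: δ = [1.009e-04, 6.309e-05, 9.463e-05]  ψ = [0, 2, 2]  (obs o_4=2)
t=5: δ = [1.051e-05, 1.972e-05, 1.314e-05]  ψ = [0, 2, 2]  (obs o_5=1)
t=6: δ = [2.738e-06, 1.369e-06, 1.369e-06]  ψ = [1, 1, 2]  (obs o_6=2)
backtrack: best end state = 0; path = [2, 2, 2, 2, 2, 1, 0]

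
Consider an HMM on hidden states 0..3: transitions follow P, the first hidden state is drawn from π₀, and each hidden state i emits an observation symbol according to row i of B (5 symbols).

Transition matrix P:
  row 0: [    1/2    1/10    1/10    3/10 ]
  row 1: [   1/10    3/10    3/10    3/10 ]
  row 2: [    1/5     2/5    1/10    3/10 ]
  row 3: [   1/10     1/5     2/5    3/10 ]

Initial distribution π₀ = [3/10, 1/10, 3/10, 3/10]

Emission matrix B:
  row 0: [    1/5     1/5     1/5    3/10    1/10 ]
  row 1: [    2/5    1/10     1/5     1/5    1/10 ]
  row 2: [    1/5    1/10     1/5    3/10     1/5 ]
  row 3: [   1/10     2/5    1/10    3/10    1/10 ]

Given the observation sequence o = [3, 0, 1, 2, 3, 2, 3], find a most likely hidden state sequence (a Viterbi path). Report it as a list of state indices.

t=0: δ = [9.000e-02, 2.000e-02, 9.000e-02, 9.000e-02]  (obs o_0=3)
t=1: δ = [9.000e-03, 1.440e-02, 7.200e-03, 2.700e-03]  ψ = [0, 2, 3, 0]  (obs o_1=0)
t=2: δ = [9.000e-04, 4.320e-04, 4.320e-04, 1.728e-03]  ψ = [0, 1, 1, 1]  (obs o_2=1)
t=3: δ = [9.000e-05, 6.912e-05, 1.382e-04, 5.184e-05]  ψ = [0, 3, 3, 3]  (obs o_3=2)
t=4: δ = [1.350e-05, 1.106e-05, 6.221e-06, 1.244e-05]  ψ = [0, 2, 1, 2]  (obs o_4=3)
t=5: δ = [1.350e-06, 6.636e-07, 9.953e-07, 4.050e-07]  ψ = [0, 1, 3, 0]  (obs o_5=2)
t=6: δ = [2.025e-07, 7.963e-08, 5.972e-08, 1.215e-07]  ψ = [0, 2, 1, 0]  (obs o_6=3)
backtrack: best end state = 0; path = [0, 0, 0, 0, 0, 0, 0]

path = [0, 0, 0, 0, 0, 0, 0]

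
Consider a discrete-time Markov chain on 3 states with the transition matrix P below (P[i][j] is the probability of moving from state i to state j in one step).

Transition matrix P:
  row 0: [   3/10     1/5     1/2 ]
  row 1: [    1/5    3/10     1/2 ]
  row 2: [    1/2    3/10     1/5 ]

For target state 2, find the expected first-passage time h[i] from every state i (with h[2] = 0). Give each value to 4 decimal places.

First-step conditioning: h[2] = 0; for i ≠ 2, h[i] = 1 + Σ_k P[i][k]·h[k].
  h[0] = 1 + 3/10·h[0] + 1/5·h[1]
  h[1] = 1 + 1/5·h[0] + 3/10·h[1]
Solving the 2×2 linear system over states ≠ 2 gives exactly h = [2, 2, 0] (h[2] = 0 is the target).

h = [2.0000, 2.0000, 0.0000]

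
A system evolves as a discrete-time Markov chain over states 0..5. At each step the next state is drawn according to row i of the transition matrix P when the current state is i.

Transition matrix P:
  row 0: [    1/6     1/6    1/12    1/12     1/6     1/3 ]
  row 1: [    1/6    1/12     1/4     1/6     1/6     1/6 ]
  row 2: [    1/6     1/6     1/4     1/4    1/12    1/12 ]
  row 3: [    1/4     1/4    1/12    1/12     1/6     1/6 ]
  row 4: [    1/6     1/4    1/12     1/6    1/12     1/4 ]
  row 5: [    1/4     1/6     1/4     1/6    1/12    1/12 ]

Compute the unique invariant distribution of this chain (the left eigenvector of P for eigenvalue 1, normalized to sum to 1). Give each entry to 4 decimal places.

π = [0.1944, 0.1753, 0.1711, 0.1521, 0.1268, 0.1803]

Balance equations π_j = Σ_i π_i·P[i][j]:
  π_0 = 1/6·π_0 + 1/6·π_1 + 1/6·π_2 + 1/4·π_3 + 1/6·π_4 + 1/4·π_5
  π_1 = 1/6·π_0 + 1/12·π_1 + 1/6·π_2 + 1/4·π_3 + 1/4·π_4 + 1/6·π_5
  π_2 = 1/12·π_0 + 1/4·π_1 + 1/4·π_2 + 1/12·π_3 + 1/12·π_4 + 1/4·π_5
  π_3 = 1/12·π_0 + 1/6·π_1 + 1/4·π_2 + 1/12·π_3 + 1/6·π_4 + 1/6·π_5
  π_4 = 1/6·π_0 + 1/6·π_1 + 1/12·π_2 + 1/6·π_3 + 1/12·π_4 + 1/12·π_5
  normalize: π_0 + π_1 + π_2 + π_3 + π_4 + π_5 = 1
Solving the linear system gives exactly π = [5127/26378, 2312/13189, 2257/13189, 4011/26378, 3345/26378, 4757/26378].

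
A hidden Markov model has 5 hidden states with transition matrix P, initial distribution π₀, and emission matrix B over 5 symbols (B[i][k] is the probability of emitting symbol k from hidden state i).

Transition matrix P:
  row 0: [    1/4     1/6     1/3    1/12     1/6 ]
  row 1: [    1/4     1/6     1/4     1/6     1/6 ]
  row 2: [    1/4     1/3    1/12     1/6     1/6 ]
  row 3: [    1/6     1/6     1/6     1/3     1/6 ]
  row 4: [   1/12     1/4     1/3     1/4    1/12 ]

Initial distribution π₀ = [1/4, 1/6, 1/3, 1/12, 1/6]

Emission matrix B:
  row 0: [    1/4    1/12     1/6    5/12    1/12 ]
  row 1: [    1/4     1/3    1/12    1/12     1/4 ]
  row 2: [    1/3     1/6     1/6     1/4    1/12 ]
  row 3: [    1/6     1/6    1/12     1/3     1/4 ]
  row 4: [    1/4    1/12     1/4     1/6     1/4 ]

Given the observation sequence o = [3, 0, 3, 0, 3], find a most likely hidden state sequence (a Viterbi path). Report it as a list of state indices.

path = [0, 2, 0, 2, 0]

t=0: δ = [1.042e-01, 1.389e-02, 8.333e-02, 2.778e-02, 2.778e-02]  (obs o_0=3)
t=1: δ = [6.510e-03, 6.944e-03, 1.157e-02, 2.315e-03, 4.340e-03]  ψ = [0, 2, 0, 2, 0]  (obs o_1=0)
t=2: δ = [1.206e-03, 3.215e-04, 5.425e-04, 6.430e-04, 3.215e-04]  ψ = [2, 2, 0, 2, 2]  (obs o_2=3)
t=3: δ = [7.535e-05, 5.023e-05, 1.340e-04, 3.572e-05, 5.023e-05]  ψ = [0, 0, 0, 3, 0]  (obs o_3=0)
t=4: δ = [1.395e-05, 3.721e-06, 6.279e-06, 7.442e-06, 3.721e-06]  ψ = [2, 2, 0, 2, 2]  (obs o_4=3)
backtrack: best end state = 0; path = [0, 2, 0, 2, 0]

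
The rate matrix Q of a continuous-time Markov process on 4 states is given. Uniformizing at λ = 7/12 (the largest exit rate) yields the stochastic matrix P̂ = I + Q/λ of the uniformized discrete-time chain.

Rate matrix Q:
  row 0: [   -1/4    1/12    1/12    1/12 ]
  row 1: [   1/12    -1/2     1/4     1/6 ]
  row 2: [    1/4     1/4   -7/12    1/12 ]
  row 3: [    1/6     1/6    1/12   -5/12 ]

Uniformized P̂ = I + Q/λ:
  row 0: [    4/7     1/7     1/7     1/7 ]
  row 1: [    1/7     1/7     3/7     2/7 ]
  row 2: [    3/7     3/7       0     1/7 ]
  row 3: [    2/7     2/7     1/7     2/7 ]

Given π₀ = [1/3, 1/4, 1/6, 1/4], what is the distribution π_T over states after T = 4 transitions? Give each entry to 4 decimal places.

π = [0.3910, 0.2242, 0.1808, 0.2041]

t=0: π = [0.3333, 0.2500, 0.1667, 0.2500]
t=1: π = [0.3690, 0.2262, 0.1905, 0.2143]
t=2: π = [0.3861, 0.2279, 0.1803, 0.2058]
t=3: π = [0.3892, 0.2238, 0.1822, 0.2048]
t=4: π = [0.3910, 0.2242, 0.1808, 0.2041]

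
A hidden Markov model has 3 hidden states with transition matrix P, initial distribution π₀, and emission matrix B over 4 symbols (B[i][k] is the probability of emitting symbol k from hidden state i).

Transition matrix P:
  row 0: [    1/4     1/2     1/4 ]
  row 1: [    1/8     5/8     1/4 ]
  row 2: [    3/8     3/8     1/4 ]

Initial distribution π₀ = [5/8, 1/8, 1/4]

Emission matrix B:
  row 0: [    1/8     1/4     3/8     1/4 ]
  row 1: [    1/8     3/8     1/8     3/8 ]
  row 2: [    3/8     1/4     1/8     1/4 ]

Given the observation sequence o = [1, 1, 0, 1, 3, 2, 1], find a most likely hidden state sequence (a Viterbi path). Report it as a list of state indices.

path = [0, 1, 1, 1, 1, 1, 1]

t=0: δ = [1.562e-01, 4.688e-02, 6.250e-02]  (obs o_0=1)
t=1: δ = [9.766e-03, 2.930e-02, 9.766e-03]  ψ = [0, 0, 0]  (obs o_1=1)
t=2: δ = [4.578e-04, 2.289e-03, 2.747e-03]  ψ = [1, 1, 1]  (obs o_2=0)
t=3: δ = [2.575e-04, 5.364e-04, 1.717e-04]  ψ = [2, 1, 2]  (obs o_3=1)
t=4: δ = [1.676e-05, 1.257e-04, 3.353e-05]  ψ = [1, 1, 1]  (obs o_4=3)
t=5: δ = [5.894e-06, 9.823e-06, 3.929e-06]  ψ = [1, 1, 1]  (obs o_5=2)
t=6: δ = [3.683e-07, 2.302e-06, 6.139e-07]  ψ = [0, 1, 1]  (obs o_6=1)
backtrack: best end state = 1; path = [0, 1, 1, 1, 1, 1, 1]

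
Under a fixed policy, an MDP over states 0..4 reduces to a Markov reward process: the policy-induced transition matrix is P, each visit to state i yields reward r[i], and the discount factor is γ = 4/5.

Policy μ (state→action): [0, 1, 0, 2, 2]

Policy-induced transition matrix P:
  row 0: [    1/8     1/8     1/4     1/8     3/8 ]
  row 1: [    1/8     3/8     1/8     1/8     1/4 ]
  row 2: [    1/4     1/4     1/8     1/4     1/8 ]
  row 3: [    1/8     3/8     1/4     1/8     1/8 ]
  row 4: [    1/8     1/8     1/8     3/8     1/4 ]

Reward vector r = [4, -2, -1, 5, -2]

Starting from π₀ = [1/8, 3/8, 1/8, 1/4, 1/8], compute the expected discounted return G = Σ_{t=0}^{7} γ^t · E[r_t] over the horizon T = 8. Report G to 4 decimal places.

G = 1.8721

t=0: π = [0.1250, 0.3750, 0.1250, 0.2500, 0.1250], E[r] = 0.6250, γ^t·E[r] = 0.625000, running G = 0.625000
t=1: π = [0.1406, 0.2969, 0.1719, 0.1719, 0.2188], E[r] = 0.2188, γ^t·E[r] = 0.175000, running G = 0.800000
t=2: π = [0.1465, 0.2637, 0.1641, 0.2012, 0.2246], E[r] = 0.4512, γ^t·E[r] = 0.288750, running G = 1.088750
t=3: π = [0.1455, 0.2617, 0.1685, 0.2017, 0.2227], E[r] = 0.4531, γ^t·E[r] = 0.232000, running G = 1.320750
t=4: π = [0.1461, 0.2619, 0.1684, 0.2017, 0.2219], E[r] = 0.4568, γ^t·E[r] = 0.187100, running G = 1.507850
t=5: π = [0.1460, 0.2620, 0.1685, 0.2015, 0.2220], E[r] = 0.4555, γ^t·E[r] = 0.149253, running G = 1.657103
t=6: π = [0.1461, 0.2619, 0.1684, 0.2016, 0.2220], E[r] = 0.4557, γ^t·E[r] = 0.119460, running G = 1.776562
t=7: π = [0.1461, 0.2619, 0.1685, 0.2016, 0.2220], E[r] = 0.4557, γ^t·E[r] = 0.095565, running G = 1.872127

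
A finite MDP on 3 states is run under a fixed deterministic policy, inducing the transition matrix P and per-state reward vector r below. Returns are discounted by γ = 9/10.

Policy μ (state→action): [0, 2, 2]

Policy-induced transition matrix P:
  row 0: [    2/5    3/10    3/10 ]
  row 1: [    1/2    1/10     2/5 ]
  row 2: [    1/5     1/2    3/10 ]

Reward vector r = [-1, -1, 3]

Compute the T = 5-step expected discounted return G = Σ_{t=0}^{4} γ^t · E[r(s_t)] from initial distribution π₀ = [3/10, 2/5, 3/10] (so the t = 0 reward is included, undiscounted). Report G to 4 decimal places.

t=0: π = [0.3000, 0.4000, 0.3000], E[r] = 0.2000, γ^t·E[r] = 0.200000, running G = 0.200000
t=1: π = [0.3800, 0.2800, 0.3400], E[r] = 0.3600, γ^t·E[r] = 0.324000, running G = 0.524000
t=2: π = [0.3600, 0.3120, 0.3280], E[r] = 0.3120, γ^t·E[r] = 0.252720, running G = 0.776720
t=3: π = [0.3656, 0.3032, 0.3312], E[r] = 0.3248, γ^t·E[r] = 0.236779, running G = 1.013499
t=4: π = [0.3641, 0.3056, 0.3303], E[r] = 0.3213, γ^t·E[r] = 0.210792, running G = 1.224291

G = 1.2243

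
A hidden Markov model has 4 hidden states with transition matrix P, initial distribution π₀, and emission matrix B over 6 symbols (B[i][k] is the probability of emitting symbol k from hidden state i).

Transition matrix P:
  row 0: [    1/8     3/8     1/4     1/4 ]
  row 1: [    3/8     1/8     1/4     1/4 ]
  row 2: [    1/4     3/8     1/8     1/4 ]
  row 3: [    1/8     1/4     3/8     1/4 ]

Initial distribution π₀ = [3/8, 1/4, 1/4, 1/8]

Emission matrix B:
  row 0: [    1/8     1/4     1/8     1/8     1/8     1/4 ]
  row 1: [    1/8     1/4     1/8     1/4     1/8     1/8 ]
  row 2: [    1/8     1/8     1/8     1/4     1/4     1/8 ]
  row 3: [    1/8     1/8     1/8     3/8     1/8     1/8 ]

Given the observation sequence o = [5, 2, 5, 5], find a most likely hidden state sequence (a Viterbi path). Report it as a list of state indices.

t=0: δ = [9.375e-02, 3.125e-02, 3.125e-02, 1.562e-02]  (obs o_0=5)
t=1: δ = [1.465e-03, 4.395e-03, 2.930e-03, 2.930e-03]  ψ = [0, 0, 0, 0]  (obs o_1=2)
t=2: δ = [4.120e-04, 1.373e-04, 1.373e-04, 1.373e-04]  ψ = [1, 2, 1, 1]  (obs o_2=5)
t=3: δ = [1.287e-05, 1.931e-05, 1.287e-05, 1.287e-05]  ψ = [0, 0, 0, 0]  (obs o_3=5)
backtrack: best end state = 1; path = [0, 1, 0, 1]

path = [0, 1, 0, 1]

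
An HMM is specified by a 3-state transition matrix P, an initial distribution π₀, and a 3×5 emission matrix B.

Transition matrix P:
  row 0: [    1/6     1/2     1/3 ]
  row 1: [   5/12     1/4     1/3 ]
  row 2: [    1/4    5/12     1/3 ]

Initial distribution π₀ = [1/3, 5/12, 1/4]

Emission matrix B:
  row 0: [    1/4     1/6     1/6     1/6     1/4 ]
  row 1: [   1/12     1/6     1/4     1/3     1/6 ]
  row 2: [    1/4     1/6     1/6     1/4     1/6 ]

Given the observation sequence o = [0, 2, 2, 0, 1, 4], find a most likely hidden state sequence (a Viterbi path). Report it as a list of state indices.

path = [0, 1, 1, 0, 1, 0]

t=0: δ = [8.333e-02, 3.472e-02, 6.250e-02]  (obs o_0=0)
t=1: δ = [2.604e-03, 1.042e-02, 4.630e-03]  ψ = [2, 0, 0]  (obs o_1=2)
t=2: δ = [7.234e-04, 6.510e-04, 5.787e-04]  ψ = [1, 1, 1]  (obs o_2=2)
t=3: δ = [6.782e-05, 3.014e-05, 6.028e-05]  ψ = [1, 0, 0]  (obs o_3=0)
t=4: δ = [2.512e-06, 5.651e-06, 3.768e-06]  ψ = [2, 0, 0]  (obs o_4=1)
t=5: δ = [5.887e-07, 2.616e-07, 3.140e-07]  ψ = [1, 2, 1]  (obs o_5=4)
backtrack: best end state = 0; path = [0, 1, 1, 0, 1, 0]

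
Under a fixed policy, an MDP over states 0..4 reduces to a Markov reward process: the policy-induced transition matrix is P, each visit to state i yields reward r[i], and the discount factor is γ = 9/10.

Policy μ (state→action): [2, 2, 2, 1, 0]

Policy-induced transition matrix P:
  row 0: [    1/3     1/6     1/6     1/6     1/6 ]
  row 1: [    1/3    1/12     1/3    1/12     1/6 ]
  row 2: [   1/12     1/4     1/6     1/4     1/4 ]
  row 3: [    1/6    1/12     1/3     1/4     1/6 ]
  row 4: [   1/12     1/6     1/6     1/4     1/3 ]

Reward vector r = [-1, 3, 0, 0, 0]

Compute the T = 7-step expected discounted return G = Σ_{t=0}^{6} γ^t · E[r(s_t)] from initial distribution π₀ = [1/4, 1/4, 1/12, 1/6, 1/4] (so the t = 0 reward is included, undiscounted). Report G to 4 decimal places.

t=0: π = [0.2500, 0.2500, 0.0833, 0.1667, 0.2500], E[r] = 0.5000, γ^t·E[r] = 0.500000, running G = 0.500000
t=1: π = [0.2222, 0.1389, 0.2361, 0.1875, 0.2153], E[r] = 0.1944, γ^t·E[r] = 0.175000, running G = 0.675000
t=2: π = [0.1892, 0.1591, 0.2211, 0.2083, 0.2222], E[r] = 0.2882, γ^t·E[r] = 0.233438, running G = 0.908438
t=3: π = [0.1878, 0.1545, 0.2279, 0.2077, 0.2221], E[r] = 0.2756, γ^t·E[r] = 0.200918, running G = 1.109355
t=4: π = [0.1862, 0.1555, 0.2270, 0.2086, 0.2227], E[r] = 0.2802, γ^t·E[r] = 0.183858, running G = 1.293214
t=5: π = [0.1861, 0.1552, 0.2273, 0.2086, 0.2227], E[r] = 0.2796, γ^t·E[r] = 0.165100, running G = 1.458313
t=6: π = [0.1861, 0.1553, 0.2273, 0.2086, 0.2227], E[r] = 0.2798, γ^t·E[r] = 0.148709, running G = 1.607023

G = 1.6070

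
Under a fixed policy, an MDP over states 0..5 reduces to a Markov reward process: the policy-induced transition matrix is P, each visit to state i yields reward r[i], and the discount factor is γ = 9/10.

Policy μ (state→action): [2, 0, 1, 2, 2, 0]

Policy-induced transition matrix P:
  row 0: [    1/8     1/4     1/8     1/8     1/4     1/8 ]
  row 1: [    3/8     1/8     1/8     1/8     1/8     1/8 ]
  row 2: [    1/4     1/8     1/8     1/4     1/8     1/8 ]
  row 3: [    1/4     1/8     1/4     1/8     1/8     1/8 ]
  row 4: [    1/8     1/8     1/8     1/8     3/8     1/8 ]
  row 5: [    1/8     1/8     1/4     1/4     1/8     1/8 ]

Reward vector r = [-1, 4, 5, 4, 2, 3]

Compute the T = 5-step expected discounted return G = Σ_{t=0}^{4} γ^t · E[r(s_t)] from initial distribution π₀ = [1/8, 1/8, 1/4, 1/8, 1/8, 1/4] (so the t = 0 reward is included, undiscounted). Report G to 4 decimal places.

G = 11.3019

t=0: π = [0.1250, 0.1250, 0.2500, 0.1250, 0.1250, 0.2500], E[r] = 3.1250, γ^t·E[r] = 3.125000, running G = 3.125000
t=1: π = [0.2031, 0.1406, 0.1719, 0.1875, 0.1719, 0.1250], E[r] = 2.6875, γ^t·E[r] = 2.418750, running G = 5.543750
t=2: π = [0.2051, 0.1504, 0.1641, 0.1621, 0.1934, 0.1250], E[r] = 2.6270, γ^t·E[r] = 2.127832, running G = 7.671582
t=3: π = [0.2034, 0.1506, 0.1609, 0.1611, 0.1990, 0.1250], E[r] = 2.6211, γ^t·E[r] = 1.910777, running G = 9.582359
t=4: π = [0.2029, 0.1504, 0.1608, 0.1607, 0.2002, 0.1250], E[r] = 2.6209, γ^t·E[r] = 1.719559, running G = 11.301919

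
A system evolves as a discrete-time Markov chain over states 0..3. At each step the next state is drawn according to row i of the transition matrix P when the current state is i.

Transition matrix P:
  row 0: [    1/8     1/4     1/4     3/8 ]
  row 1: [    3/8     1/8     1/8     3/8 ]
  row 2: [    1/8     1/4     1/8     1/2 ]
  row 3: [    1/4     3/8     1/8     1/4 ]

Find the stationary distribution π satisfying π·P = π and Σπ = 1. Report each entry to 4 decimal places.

Balance equations π_j = Σ_i π_i·P[i][j]:
  π_0 = 1/8·π_0 + 3/8·π_1 + 1/8·π_2 + 1/4·π_3
  π_1 = 1/4·π_0 + 1/8·π_1 + 1/4·π_2 + 3/8·π_3
  π_2 = 1/4·π_0 + 1/8·π_1 + 1/8·π_2 + 1/8·π_3
  normalize: π_0 + π_1 + π_2 + π_3 = 1
Solving the linear system gives exactly π = [173/739, 193/739, 114/739, 259/739].

π = [0.2341, 0.2612, 0.1543, 0.3505]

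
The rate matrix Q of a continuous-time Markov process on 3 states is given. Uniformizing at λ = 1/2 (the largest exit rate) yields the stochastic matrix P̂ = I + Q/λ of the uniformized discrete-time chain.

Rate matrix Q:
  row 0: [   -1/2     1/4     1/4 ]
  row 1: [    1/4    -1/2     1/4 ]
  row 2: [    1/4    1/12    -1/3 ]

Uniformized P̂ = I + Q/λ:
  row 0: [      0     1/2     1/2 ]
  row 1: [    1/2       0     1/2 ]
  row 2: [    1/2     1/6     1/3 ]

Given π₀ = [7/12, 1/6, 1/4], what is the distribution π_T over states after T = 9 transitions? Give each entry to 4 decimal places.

π = [0.3328, 0.2386, 0.4286]

t=0: π = [0.5833, 0.1667, 0.2500]
t=1: π = [0.2083, 0.3333, 0.4583]
t=2: π = [0.3958, 0.1806, 0.4236]
t=3: π = [0.3021, 0.2685, 0.4294]
t=4: π = [0.3490, 0.2226, 0.4284]
t=5: π = [0.3255, 0.2459, 0.4286]
t=6: π = [0.3372, 0.2342, 0.4286]
t=7: π = [0.3314, 0.2400, 0.4286]
t=8: π = [0.3343, 0.2371, 0.4286]
t=9: π = [0.3328, 0.2386, 0.4286]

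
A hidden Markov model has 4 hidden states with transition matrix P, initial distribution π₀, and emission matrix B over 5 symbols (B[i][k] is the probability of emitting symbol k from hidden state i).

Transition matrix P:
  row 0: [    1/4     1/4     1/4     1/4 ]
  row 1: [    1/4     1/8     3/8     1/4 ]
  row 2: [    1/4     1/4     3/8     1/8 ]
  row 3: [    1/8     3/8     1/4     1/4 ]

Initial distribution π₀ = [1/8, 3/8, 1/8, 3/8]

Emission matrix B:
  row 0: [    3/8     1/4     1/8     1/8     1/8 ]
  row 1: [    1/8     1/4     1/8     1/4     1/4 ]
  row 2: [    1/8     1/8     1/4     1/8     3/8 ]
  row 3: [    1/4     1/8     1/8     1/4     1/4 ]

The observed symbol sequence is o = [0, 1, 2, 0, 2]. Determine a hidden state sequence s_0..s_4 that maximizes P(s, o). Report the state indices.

t=0: δ = [4.688e-02, 4.688e-02, 1.562e-02, 9.375e-02]  (obs o_0=0)
t=1: δ = [2.930e-03, 8.789e-03, 2.930e-03, 2.930e-03]  ψ = [0, 3, 3, 3]  (obs o_1=1)
t=2: δ = [2.747e-04, 1.373e-04, 8.240e-04, 2.747e-04]  ψ = [1, 1, 1, 1]  (obs o_2=2)
t=3: δ = [7.725e-05, 2.575e-05, 3.862e-05, 2.575e-05]  ψ = [2, 2, 2, 2]  (obs o_3=0)
t=4: δ = [2.414e-06, 2.414e-06, 4.828e-06, 2.414e-06]  ψ = [0, 0, 0, 0]  (obs o_4=2)
backtrack: best end state = 2; path = [3, 1, 2, 0, 2]

path = [3, 1, 2, 0, 2]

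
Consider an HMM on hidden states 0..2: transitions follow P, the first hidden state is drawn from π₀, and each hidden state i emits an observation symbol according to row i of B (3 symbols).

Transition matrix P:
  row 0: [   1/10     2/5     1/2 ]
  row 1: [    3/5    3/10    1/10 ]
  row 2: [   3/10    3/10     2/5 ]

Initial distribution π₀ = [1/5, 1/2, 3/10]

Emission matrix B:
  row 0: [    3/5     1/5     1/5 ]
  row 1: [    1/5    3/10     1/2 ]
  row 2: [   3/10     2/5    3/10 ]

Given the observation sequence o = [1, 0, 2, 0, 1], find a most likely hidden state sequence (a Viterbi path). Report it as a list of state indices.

t=0: δ = [4.000e-02, 1.500e-01, 1.200e-01]  (obs o_0=1)
t=1: δ = [5.400e-02, 9.000e-03, 1.440e-02]  ψ = [1, 1, 2]  (obs o_1=0)
t=2: δ = [1.080e-03, 1.080e-02, 8.100e-03]  ψ = [0, 0, 0]  (obs o_2=2)
t=3: δ = [3.888e-03, 6.480e-04, 9.720e-04]  ψ = [1, 1, 2]  (obs o_3=0)
t=4: δ = [7.776e-05, 4.666e-04, 7.776e-04]  ψ = [0, 0, 0]  (obs o_4=1)
backtrack: best end state = 2; path = [1, 0, 1, 0, 2]

path = [1, 0, 1, 0, 2]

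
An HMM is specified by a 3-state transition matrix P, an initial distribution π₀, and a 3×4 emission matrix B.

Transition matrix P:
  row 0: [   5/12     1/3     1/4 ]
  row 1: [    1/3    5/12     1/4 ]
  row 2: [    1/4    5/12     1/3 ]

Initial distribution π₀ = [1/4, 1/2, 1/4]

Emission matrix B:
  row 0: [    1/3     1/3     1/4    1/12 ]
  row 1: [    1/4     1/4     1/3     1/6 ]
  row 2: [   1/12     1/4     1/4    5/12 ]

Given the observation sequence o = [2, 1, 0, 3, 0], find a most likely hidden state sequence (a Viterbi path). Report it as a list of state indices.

t=0: δ = [6.250e-02, 1.667e-01, 6.250e-02]  (obs o_0=2)
t=1: δ = [1.852e-02, 1.736e-02, 1.042e-02]  ψ = [1, 1, 1]  (obs o_1=1)
t=2: δ = [2.572e-03, 1.808e-03, 3.858e-04]  ψ = [0, 1, 0]  (obs o_2=0)
t=3: δ = [8.931e-05, 1.429e-04, 2.679e-04]  ψ = [0, 0, 0]  (obs o_3=3)
t=4: δ = [2.233e-05, 2.791e-05, 7.442e-06]  ψ = [2, 2, 2]  (obs o_4=0)
backtrack: best end state = 1; path = [1, 0, 0, 2, 1]

path = [1, 0, 0, 2, 1]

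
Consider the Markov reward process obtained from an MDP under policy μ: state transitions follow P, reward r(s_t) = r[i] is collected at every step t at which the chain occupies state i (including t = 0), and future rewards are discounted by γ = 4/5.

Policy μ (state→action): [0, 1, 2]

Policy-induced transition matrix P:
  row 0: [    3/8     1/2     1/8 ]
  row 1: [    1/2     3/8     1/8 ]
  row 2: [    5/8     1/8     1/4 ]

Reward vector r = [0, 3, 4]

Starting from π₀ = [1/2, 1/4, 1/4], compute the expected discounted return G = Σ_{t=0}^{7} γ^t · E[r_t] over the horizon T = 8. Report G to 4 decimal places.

t=0: π = [0.5000, 0.2500, 0.2500], E[r] = 1.7500, γ^t·E[r] = 1.750000, running G = 1.750000
t=1: π = [0.4688, 0.3750, 0.1563], E[r] = 1.7500, γ^t·E[r] = 1.400000, running G = 3.150000
t=2: π = [0.4609, 0.3945, 0.1445], E[r] = 1.7617, γ^t·E[r] = 1.127500, running G = 4.277500
t=3: π = [0.4604, 0.3965, 0.1431], E[r] = 1.7617, γ^t·E[r] = 0.902000, running G = 5.179500
t=4: π = [0.4603, 0.3968, 0.1429], E[r] = 1.7619, γ^t·E[r] = 0.721675, running G = 5.901175
t=5: π = [0.4603, 0.3968, 0.1429], E[r] = 1.7619, γ^t·E[r] = 0.577340, running G = 6.478515
t=6: π = [0.4603, 0.3968, 0.1429], E[r] = 1.7619, γ^t·E[r] = 0.461873, running G = 6.940388
t=7: π = [0.4603, 0.3968, 0.1429], E[r] = 1.7619, γ^t·E[r] = 0.369498, running G = 7.309886

G = 7.3099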